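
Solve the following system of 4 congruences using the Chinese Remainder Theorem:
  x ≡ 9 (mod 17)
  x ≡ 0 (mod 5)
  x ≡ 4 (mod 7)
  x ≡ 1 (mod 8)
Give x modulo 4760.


Product of moduli M = 17 · 5 · 7 · 8 = 4760.
Merge one congruence at a time:
  Start: x ≡ 9 (mod 17).
  Combine with x ≡ 0 (mod 5); new modulus lcm = 85.
    Write x = 9 + 17·t and substitute into x ≡ 0 (mod 5): 17·t ≡ 0 − 9 = -9 (mod 5).
    Reduce coefficients mod 5: 2·t ≡ 1 (mod 5).
    The inverse of 2 mod 5 is 3 (since 2·3 = 6 = 1·5 + 1), so t ≡ 3·1 = 3 ≡ 3 (mod 5).
    Then x = 9 + 17·3 = 60, valid modulo lcm(17, 5) = 85: x ≡ 60 (mod 85).
  Combine with x ≡ 4 (mod 7); new modulus lcm = 595.
    Write x = 60 + 85·t and substitute into x ≡ 4 (mod 7): 85·t ≡ 4 − 60 = -56 (mod 7).
    Reduce coefficients mod 7: 1·t ≡ 0 (mod 7).
    So t ≡ 0 (mod 7).
    Then x = 60 + 85·0 = 60, valid modulo lcm(85, 7) = 595: x ≡ 60 (mod 595).
  Combine with x ≡ 1 (mod 8); new modulus lcm = 4760.
    Write x = 60 + 595·t and substitute into x ≡ 1 (mod 8): 595·t ≡ 1 − 60 = -59 (mod 8).
    Reduce coefficients mod 8: 3·t ≡ 5 (mod 8).
    The inverse of 3 mod 8 is 3 (since 3·3 = 9 = 1·8 + 1), so t ≡ 3·5 = 15 ≡ 7 (mod 8).
    Then x = 60 + 595·7 = 4225, valid modulo lcm(595, 8) = 4760: x ≡ 4225 (mod 4760).
Verify against each original: 4225 mod 17 = 9, 4225 mod 5 = 0, 4225 mod 7 = 4, 4225 mod 8 = 1.

x ≡ 4225 (mod 4760).


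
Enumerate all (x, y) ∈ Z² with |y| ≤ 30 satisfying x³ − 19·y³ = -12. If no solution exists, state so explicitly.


The equation is x³ - 19y³ = -12. For fixed y, x³ = 19·y³ − 12, so a solution requires the RHS to be a perfect cube.
Strategy: iterate y from -30 to 30, compute RHS = 19·y³ − 12, and check whether it is a (positive or negative) perfect cube.
Check small values of y:
  y = 0: RHS = -12 is not a perfect cube.
  y = 1: RHS = 7 is not a perfect cube.
  y = -1: RHS = -31 is not a perfect cube.
  y = 2: RHS = 140 is not a perfect cube.
  y = -2: RHS = -164 is not a perfect cube.
  y = 3: RHS = 501 is not a perfect cube.
  y = -3: RHS = -525 is not a perfect cube.
Continuing the search up to |y| = 30 finds no solutions either.
No (x, y) in the scanned range satisfies the equation.

No integer solutions with |y| ≤ 30.


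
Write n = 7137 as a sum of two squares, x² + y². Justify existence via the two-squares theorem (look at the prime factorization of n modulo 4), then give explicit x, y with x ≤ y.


Step 1: Factor n = 7137 = 3^2 · 13 · 61.
Step 2: Check the mod-4 condition on each prime factor: 3 ≡ 3 (mod 4), exponent 2 (must be even); 13 ≡ 1 (mod 4), exponent 1; 61 ≡ 1 (mod 4), exponent 1.
All primes ≡ 3 (mod 4) appear to even exponent (or don't appear), so by the two-squares theorem n IS expressible as a sum of two squares.
Step 3: Build a representation. Group n = k² · m with k = 3 and m = 13 · 61 = 793 (a product of primes ≡ 1 (mod 4)); a representation of m scales to one of n via (k·x)² + (k·y)² = k²(x² + y²). Each prime p ≡ 1 (mod 4) is itself a sum of two squares; find a² by testing p − a² for a perfect square:
  13: 13 − 1² = 12, 13 − 2² = 9 = 3² ⇒ 13 = 2² + 3².
  61: 61 − 1² = 60, 61 − 2² = 57, 61 − 3² = 52, 61 − 4² = 45, 61 − 5² = 36 = 6² ⇒ 61 = 5² + 6².
  Combine using the Brahmagupta–Fibonacci identity (a² + b²)(c² + d²) = (ac − bd)² + (ad + bc)² = (ac + bd)² + (ad − bc)²:
  13 · 61 = 793: from (2² + 3²)(5² + 6²), take (2·5 − 3·6, 2·6 + 3·5) = (10 − 18, 12 + 15) = (-8, 27); dropping signs (only squares matter) gives (8, 27); check 8² + 27² = 64 + 729 = 793 ✓.
  Scale by k = 3: (3·8, 3·27) = (24, 81).
Step 4: Order so x ≤ y and verify: 24² + 81² = 576 + 6561 = 7137 = n. ✓

n = 7137 = 24² + 81² (one valid representation with x ≤ y).


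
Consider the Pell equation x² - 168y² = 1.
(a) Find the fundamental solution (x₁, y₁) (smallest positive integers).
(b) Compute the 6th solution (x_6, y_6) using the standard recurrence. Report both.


Step 1: Find the fundamental solution (x₁, y₁) of x² - 168y² = 1.
  Expand √168 as a continued fraction. a₀ = ⌊√168⌋ = 12; iterate m_{k+1} = d_k·a_k − m_k, d_{k+1} = (168 − m_{k+1}²)/d_k, a_{k+1} = ⌊(a₀ + m_{k+1})/d_{k+1}⌋ (starting m₀ = 0, d₀ = 1), with convergents p_k = a_k·p_{k-1} + p_{k-2}, q_k = a_k·q_{k-1} + q_{k-2} (p₋₁ = 1, q₋₁ = 0):
  k = 0: a₀ = 12; p₀/q₀ = 12/1; p₀² − 168·q₀² = 144 − 168 = -24.
  k = 1: m = 12, d = 24, a = ⌊(12 + 12)/24⌋ = 1; p/q = (1·12 + 1)/(1·1 + 0) = 13/1; p² − 168·q² = 169 − 168 = 1.
  The first convergent with p² − 168·q² = 1 gives the fundamental solution (x₁, y₁) = (13, 1).
Step 2: Apply the recurrence (x_{n+1}, y_{n+1}) = (x₁x_n + 168y₁y_n, x₁y_n + y₁x_n) repeatedly.
  From (x_1, y_1) = (13, 1): x_2 = 13·13 + 168·1·1 = 337; y_2 = 13·1 + 1·13 = 26.
  From (x_2, y_2) = (337, 26): x_3 = 13·337 + 168·1·26 = 8749; y_3 = 13·26 + 1·337 = 675.
  From (x_3, y_3) = (8749, 675): x_4 = 13·8749 + 168·1·675 = 227137; y_4 = 13·675 + 1·8749 = 17524.
  From (x_4, y_4) = (227137, 17524): x_5 = 13·227137 + 168·1·17524 = 5896813; y_5 = 13·17524 + 1·227137 = 454949.
  From (x_5, y_5) = (5896813, 454949): x_6 = 13·5896813 + 168·1·454949 = 153090001; y_6 = 13·454949 + 1·5896813 = 11811150.
Step 3: Verify x_6² - 168·y_6² = 23436548406180001 - 23436548406180000 = 1 (should be 1). ✓

(x_1, y_1) = (13, 1); (x_6, y_6) = (153090001, 11811150).


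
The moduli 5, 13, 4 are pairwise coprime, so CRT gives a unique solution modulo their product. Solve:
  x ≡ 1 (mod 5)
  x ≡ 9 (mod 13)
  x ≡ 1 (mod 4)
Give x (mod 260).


Moduli 5, 13, 4 are pairwise coprime; by CRT there is a unique solution modulo M = 5 · 13 · 4 = 260.
Solve pairwise, accumulating the modulus:
  Start with x ≡ 1 (mod 5).
  Combine with x ≡ 9 (mod 13): since gcd(5, 13) = 1, we get a unique residue mod 65.
    Write x = 1 + 5·t and substitute into x ≡ 9 (mod 13): 5·t ≡ 9 − 1 = 8 (mod 13).
    The inverse of 5 mod 13 is 8 (since 5·8 = 40 = 3·13 + 1), so t ≡ 8·8 = 64 ≡ 12 (mod 13).
    Then x = 1 + 5·12 = 61, valid modulo lcm(5, 13) = 65: x ≡ 61 (mod 65).
  Combine with x ≡ 1 (mod 4): since gcd(65, 4) = 1, we get a unique residue mod 260.
    Write x = 61 + 65·t and substitute into x ≡ 1 (mod 4): 65·t ≡ 1 − 61 = -60 (mod 4).
    Reduce coefficients mod 4: 1·t ≡ 0 (mod 4).
    So t ≡ 0 (mod 4).
    Then x = 61 + 65·0 = 61, valid modulo lcm(65, 4) = 260: x ≡ 61 (mod 260).
Verify: 61 mod 5 = 1 ✓, 61 mod 13 = 9 ✓, 61 mod 4 = 1 ✓.

x ≡ 61 (mod 260).


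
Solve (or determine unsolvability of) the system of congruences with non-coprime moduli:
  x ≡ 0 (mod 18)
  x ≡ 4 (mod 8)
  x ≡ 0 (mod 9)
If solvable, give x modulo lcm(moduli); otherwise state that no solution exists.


Moduli 18, 8, 9 are not pairwise coprime, so CRT works modulo lcm(m_i) when all pairwise compatibility conditions hold.
Pairwise compatibility: gcd(m_i, m_j) must divide a_i - a_j for every pair.
Merge one congruence at a time:
  Start: x ≡ 0 (mod 18).
  Combine with x ≡ 4 (mod 8): gcd(18, 8) = 2; 4 - 0 = 4, which IS divisible by 2, so compatible.
    Write x = 0 + 18·t and substitute into x ≡ 4 (mod 8): 18·t ≡ 4 − 0 = 4 (mod 8).
    Divide the congruence (and modulus) by g = 2: 9·t ≡ 2 (mod 4).
    Reduce coefficients mod 4: 1·t ≡ 2 (mod 4).
    So t ≡ 2 (mod 4).
    Then x = 0 + 18·2 = 36, valid modulo lcm(18, 8) = 72: x ≡ 36 (mod 72).
  Combine with x ≡ 0 (mod 9): gcd(72, 9) = 9; 0 - 36 = -36, which IS divisible by 9, so compatible.
    Write x = 36 + 72·t and substitute into x ≡ 0 (mod 9): 72·t ≡ 0 − 36 = -36 (mod 9).
    Divide the congruence (and modulus) by g = 9: 8·t ≡ -4 (mod 1).
    Modulo 1 every t works; take t = 0.
    Then x = 36 + 72·0 = 36, valid modulo lcm(72, 9) = 72: x ≡ 36 (mod 72).
Verify: 36 mod 18 = 0, 36 mod 8 = 4, 36 mod 9 = 0.

x ≡ 36 (mod 72).


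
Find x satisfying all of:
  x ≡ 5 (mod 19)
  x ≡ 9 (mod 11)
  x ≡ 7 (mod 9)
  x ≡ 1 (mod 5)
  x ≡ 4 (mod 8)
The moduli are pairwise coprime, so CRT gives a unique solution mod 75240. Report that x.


Product of moduli M = 19 · 11 · 9 · 5 · 8 = 75240.
Merge one congruence at a time:
  Start: x ≡ 5 (mod 19).
  Combine with x ≡ 9 (mod 11); new modulus lcm = 209.
    Write x = 5 + 19·t and substitute into x ≡ 9 (mod 11): 19·t ≡ 9 − 5 = 4 (mod 11).
    Reduce coefficients mod 11: 8·t ≡ 4 (mod 11).
    The inverse of 8 mod 11 is 7 (since 8·7 = 56 = 5·11 + 1), so t ≡ 7·4 = 28 ≡ 6 (mod 11).
    Then x = 5 + 19·6 = 119, valid modulo lcm(19, 11) = 209: x ≡ 119 (mod 209).
  Combine with x ≡ 7 (mod 9); new modulus lcm = 1881.
    Write x = 119 + 209·t and substitute into x ≡ 7 (mod 9): 209·t ≡ 7 − 119 = -112 (mod 9).
    Reduce coefficients mod 9: 2·t ≡ 5 (mod 9).
    The inverse of 2 mod 9 is 5 (since 2·5 = 10 = 1·9 + 1), so t ≡ 5·5 = 25 ≡ 7 (mod 9).
    Then x = 119 + 209·7 = 1582, valid modulo lcm(209, 9) = 1881: x ≡ 1582 (mod 1881).
  Combine with x ≡ 1 (mod 5); new modulus lcm = 9405.
    Write x = 1582 + 1881·t and substitute into x ≡ 1 (mod 5): 1881·t ≡ 1 − 1582 = -1581 (mod 5).
    Reduce coefficients mod 5: 1·t ≡ 4 (mod 5).
    So t ≡ 4 (mod 5).
    Then x = 1582 + 1881·4 = 9106, valid modulo lcm(1881, 5) = 9405: x ≡ 9106 (mod 9405).
  Combine with x ≡ 4 (mod 8); new modulus lcm = 75240.
    Write x = 9106 + 9405·t and substitute into x ≡ 4 (mod 8): 9405·t ≡ 4 − 9106 = -9102 (mod 8).
    Reduce coefficients mod 8: 5·t ≡ 2 (mod 8).
    The inverse of 5 mod 8 is 5 (since 5·5 = 25 = 3·8 + 1), so t ≡ 5·2 = 10 ≡ 2 (mod 8).
    Then x = 9106 + 9405·2 = 27916, valid modulo lcm(9405, 8) = 75240: x ≡ 27916 (mod 75240).
Verify against each original: 27916 mod 19 = 5, 27916 mod 11 = 9, 27916 mod 9 = 7, 27916 mod 5 = 1, 27916 mod 8 = 4.

x ≡ 27916 (mod 75240).


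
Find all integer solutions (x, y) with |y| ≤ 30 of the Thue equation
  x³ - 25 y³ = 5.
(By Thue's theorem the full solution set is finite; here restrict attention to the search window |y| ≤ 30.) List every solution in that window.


The equation is x³ - 25y³ = 5. For fixed y, x³ = 25·y³ + 5, so a solution requires the RHS to be a perfect cube.
Strategy: iterate y from -30 to 30, compute RHS = 25·y³ + 5, and check whether it is a (positive or negative) perfect cube.
Check small values of y:
  y = 0: RHS = 5 is not a perfect cube.
  y = 1: RHS = 30 is not a perfect cube.
  y = -1: RHS = -20 is not a perfect cube.
  y = 2: RHS = 205 is not a perfect cube.
  y = -2: RHS = -195 is not a perfect cube.
  y = 3: RHS = 680 is not a perfect cube.
  y = -3: RHS = -670 is not a perfect cube.
Continuing the search up to |y| = 30 finds no solutions either.
No (x, y) in the scanned range satisfies the equation.

No integer solutions with |y| ≤ 30.


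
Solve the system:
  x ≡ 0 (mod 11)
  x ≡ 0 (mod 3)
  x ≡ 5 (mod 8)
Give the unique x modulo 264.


Moduli 11, 3, 8 are pairwise coprime; by CRT there is a unique solution modulo M = 11 · 3 · 8 = 264.
Solve pairwise, accumulating the modulus:
  Start with x ≡ 0 (mod 11).
  Combine with x ≡ 0 (mod 3): since gcd(11, 3) = 1, we get a unique residue mod 33.
    Write x = 0 + 11·t and substitute into x ≡ 0 (mod 3): 11·t ≡ 0 − 0 = 0 (mod 3).
    Reduce coefficients mod 3: 2·t ≡ 0 (mod 3).
    The inverse of 2 mod 3 is 2 (since 2·2 = 4 = 1·3 + 1), so t ≡ 2·0 = 0 ≡ 0 (mod 3).
    Then x = 0 + 11·0 = 0, valid modulo lcm(11, 3) = 33: x ≡ 0 (mod 33).
  Combine with x ≡ 5 (mod 8): since gcd(33, 8) = 1, we get a unique residue mod 264.
    Write x = 0 + 33·t and substitute into x ≡ 5 (mod 8): 33·t ≡ 5 − 0 = 5 (mod 8).
    Reduce coefficients mod 8: 1·t ≡ 5 (mod 8).
    So t ≡ 5 (mod 8).
    Then x = 0 + 33·5 = 165, valid modulo lcm(33, 8) = 264: x ≡ 165 (mod 264).
Verify: 165 mod 11 = 0 ✓, 165 mod 3 = 0 ✓, 165 mod 8 = 5 ✓.

x ≡ 165 (mod 264).


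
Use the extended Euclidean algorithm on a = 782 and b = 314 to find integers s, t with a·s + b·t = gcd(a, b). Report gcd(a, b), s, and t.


Euclidean algorithm on (782, 314) — divide until remainder is 0:
  782 = 2 · 314 + 154
  314 = 2 · 154 + 6
  154 = 25 · 6 + 4
  6 = 1 · 4 + 2
  4 = 2 · 2 + 0
gcd(782, 314) = 2.
Track Bezout coefficients alongside the remainders: start with r₀ = 782 = a·1 + b·0 (s = 1, t = 0) and r₁ = 314 = a·0 + b·1 (s = 0, t = 1); each new remainder r_{k+1} = r_{k-1} − q_k·r_k inherits s_{k+1} = s_{k-1} − q_k·s_k, t_{k+1} = t_{k-1} − q_k·t_k, so r_k = a·s_k + b·t_k at every step:
  q = 2: r = 154, s = 1 − 2·0 = 1, t = 0 − 2·1 = -2  (check: 782·1 + 314·(-2) = 154)
  q = 2: r = 6, s = 0 − 2·1 = -2, t = 1 − 2·(-2) = 5  (check: 782·(-2) + 314·5 = 6)
  q = 25: r = 4, s = 1 − 25·(-2) = 51, t = -2 − 25·5 = -127  (check: 782·51 + 314·(-127) = 4)
  q = 1: r = 2, s = -2 − 1·51 = -53, t = 5 − 1·(-127) = 132  (check: 782·(-53) + 314·132 = 2)
The row with r = 2 (the gcd) gives the Bezout coefficients s = -53, t = 132.
Result: 782 · (-53) + 314 · (132) = 2.

gcd(782, 314) = 2; s = -53, t = 132 (check: 782·(-53) + 314·132 = 2).


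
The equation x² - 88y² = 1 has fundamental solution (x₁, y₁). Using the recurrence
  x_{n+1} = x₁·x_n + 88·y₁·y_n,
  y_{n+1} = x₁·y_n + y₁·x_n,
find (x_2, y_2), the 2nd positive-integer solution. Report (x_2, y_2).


Step 1: Find the fundamental solution (x₁, y₁) of x² - 88y² = 1.
  Expand √88 as a continued fraction. a₀ = ⌊√88⌋ = 9; iterate m_{k+1} = d_k·a_k − m_k, d_{k+1} = (88 − m_{k+1}²)/d_k, a_{k+1} = ⌊(a₀ + m_{k+1})/d_{k+1}⌋ (starting m₀ = 0, d₀ = 1), with convergents p_k = a_k·p_{k-1} + p_{k-2}, q_k = a_k·q_{k-1} + q_{k-2} (p₋₁ = 1, q₋₁ = 0):
  k = 0: a₀ = 9; p₀/q₀ = 9/1; p₀² − 88·q₀² = 81 − 88 = -7.
  k = 1: m = 9, d = 7, a = ⌊(9 + 9)/7⌋ = 2; p/q = (2·9 + 1)/(2·1 + 0) = 19/2; p² − 88·q² = 361 − 352 = 9.
  k = 2: m = 5, d = 9, a = ⌊(9 + 5)/9⌋ = 1; p/q = (1·19 + 9)/(1·2 + 1) = 28/3; p² − 88·q² = 784 − 792 = -8.
  k = 3: m = 4, d = 8, a = ⌊(9 + 4)/8⌋ = 1; p/q = (1·28 + 19)/(1·3 + 2) = 47/5; p² − 88·q² = 2209 − 2200 = 9.
  k = 4: m = 4, d = 9, a = ⌊(9 + 4)/9⌋ = 1; p/q = (1·47 + 28)/(1·5 + 3) = 75/8; p² − 88·q² = 5625 − 5632 = -7.
  k = 5: m = 5, d = 7, a = ⌊(9 + 5)/7⌋ = 2; p/q = (2·75 + 47)/(2·8 + 5) = 197/21; p² − 88·q² = 38809 − 38808 = 1.
  The first convergent with p² − 88·q² = 1 gives the fundamental solution (x₁, y₁) = (197, 21).
Step 2: Apply the recurrence (x_{n+1}, y_{n+1}) = (x₁x_n + 88y₁y_n, x₁y_n + y₁x_n) repeatedly.
  From (x_1, y_1) = (197, 21): x_2 = 197·197 + 88·21·21 = 77617; y_2 = 197·21 + 21·197 = 8274.
Step 3: Verify x_2² - 88·y_2² = 6024398689 - 6024398688 = 1 (should be 1). ✓

(x_1, y_1) = (197, 21); (x_2, y_2) = (77617, 8274).


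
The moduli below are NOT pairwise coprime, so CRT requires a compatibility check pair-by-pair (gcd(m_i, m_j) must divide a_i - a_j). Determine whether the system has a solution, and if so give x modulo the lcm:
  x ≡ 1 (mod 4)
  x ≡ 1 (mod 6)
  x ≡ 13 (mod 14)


Moduli 4, 6, 14 are not pairwise coprime, so CRT works modulo lcm(m_i) when all pairwise compatibility conditions hold.
Pairwise compatibility: gcd(m_i, m_j) must divide a_i - a_j for every pair.
Merge one congruence at a time:
  Start: x ≡ 1 (mod 4).
  Combine with x ≡ 1 (mod 6): gcd(4, 6) = 2; 1 - 1 = 0, which IS divisible by 2, so compatible.
    Write x = 1 + 4·t and substitute into x ≡ 1 (mod 6): 4·t ≡ 1 − 1 = 0 (mod 6).
    Divide the congruence (and modulus) by g = 2: 2·t ≡ 0 (mod 3).
    The inverse of 2 mod 3 is 2 (since 2·2 = 4 = 1·3 + 1), so t ≡ 2·0 = 0 ≡ 0 (mod 3).
    Then x = 1 + 4·0 = 1, valid modulo lcm(4, 6) = 12: x ≡ 1 (mod 12).
  Combine with x ≡ 13 (mod 14): gcd(12, 14) = 2; 13 - 1 = 12, which IS divisible by 2, so compatible.
    Write x = 1 + 12·t and substitute into x ≡ 13 (mod 14): 12·t ≡ 13 − 1 = 12 (mod 14).
    Divide the congruence (and modulus) by g = 2: 6·t ≡ 6 (mod 7).
    The inverse of 6 mod 7 is 6 (since 6·6 = 36 = 5·7 + 1), so t ≡ 6·6 = 36 ≡ 1 (mod 7).
    Then x = 1 + 12·1 = 13, valid modulo lcm(12, 14) = 84: x ≡ 13 (mod 84).
Verify: 13 mod 4 = 1, 13 mod 6 = 1, 13 mod 14 = 13.

x ≡ 13 (mod 84).


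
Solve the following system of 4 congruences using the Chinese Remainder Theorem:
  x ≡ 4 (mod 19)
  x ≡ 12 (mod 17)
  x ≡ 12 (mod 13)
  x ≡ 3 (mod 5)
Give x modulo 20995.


Product of moduli M = 19 · 17 · 13 · 5 = 20995.
Merge one congruence at a time:
  Start: x ≡ 4 (mod 19).
  Combine with x ≡ 12 (mod 17); new modulus lcm = 323.
    Write x = 4 + 19·t and substitute into x ≡ 12 (mod 17): 19·t ≡ 12 − 4 = 8 (mod 17).
    Reduce coefficients mod 17: 2·t ≡ 8 (mod 17).
    The inverse of 2 mod 17 is 9 (since 2·9 = 18 = 1·17 + 1), so t ≡ 9·8 = 72 ≡ 4 (mod 17).
    Then x = 4 + 19·4 = 80, valid modulo lcm(19, 17) = 323: x ≡ 80 (mod 323).
  Combine with x ≡ 12 (mod 13); new modulus lcm = 4199.
    Write x = 80 + 323·t and substitute into x ≡ 12 (mod 13): 323·t ≡ 12 − 80 = -68 (mod 13).
    Reduce coefficients mod 13: 11·t ≡ 10 (mod 13).
    The inverse of 11 mod 13 is 6 (since 11·6 = 66 = 5·13 + 1), so t ≡ 6·10 = 60 ≡ 8 (mod 13).
    Then x = 80 + 323·8 = 2664, valid modulo lcm(323, 13) = 4199: x ≡ 2664 (mod 4199).
  Combine with x ≡ 3 (mod 5); new modulus lcm = 20995.
    Write x = 2664 + 4199·t and substitute into x ≡ 3 (mod 5): 4199·t ≡ 3 − 2664 = -2661 (mod 5).
    Reduce coefficients mod 5: 4·t ≡ 4 (mod 5).
    The inverse of 4 mod 5 is 4 (since 4·4 = 16 = 3·5 + 1), so t ≡ 4·4 = 16 ≡ 1 (mod 5).
    Then x = 2664 + 4199·1 = 6863, valid modulo lcm(4199, 5) = 20995: x ≡ 6863 (mod 20995).
Verify against each original: 6863 mod 19 = 4, 6863 mod 17 = 12, 6863 mod 13 = 12, 6863 mod 5 = 3.

x ≡ 6863 (mod 20995).


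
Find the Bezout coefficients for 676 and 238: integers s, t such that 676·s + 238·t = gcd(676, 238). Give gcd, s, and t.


Euclidean algorithm on (676, 238) — divide until remainder is 0:
  676 = 2 · 238 + 200
  238 = 1 · 200 + 38
  200 = 5 · 38 + 10
  38 = 3 · 10 + 8
  10 = 1 · 8 + 2
  8 = 4 · 2 + 0
gcd(676, 238) = 2.
Track Bezout coefficients alongside the remainders: start with r₀ = 676 = a·1 + b·0 (s = 1, t = 0) and r₁ = 238 = a·0 + b·1 (s = 0, t = 1); each new remainder r_{k+1} = r_{k-1} − q_k·r_k inherits s_{k+1} = s_{k-1} − q_k·s_k, t_{k+1} = t_{k-1} − q_k·t_k, so r_k = a·s_k + b·t_k at every step:
  q = 2: r = 200, s = 1 − 2·0 = 1, t = 0 − 2·1 = -2  (check: 676·1 + 238·(-2) = 200)
  q = 1: r = 38, s = 0 − 1·1 = -1, t = 1 − 1·(-2) = 3  (check: 676·(-1) + 238·3 = 38)
  q = 5: r = 10, s = 1 − 5·(-1) = 6, t = -2 − 5·3 = -17  (check: 676·6 + 238·(-17) = 10)
  q = 3: r = 8, s = -1 − 3·6 = -19, t = 3 − 3·(-17) = 54  (check: 676·(-19) + 238·54 = 8)
  q = 1: r = 2, s = 6 − 1·(-19) = 25, t = -17 − 1·54 = -71  (check: 676·25 + 238·(-71) = 2)
The row with r = 2 (the gcd) gives the Bezout coefficients s = 25, t = -71.
Result: 676 · (25) + 238 · (-71) = 2.

gcd(676, 238) = 2; s = 25, t = -71 (check: 676·25 + 238·(-71) = 2).


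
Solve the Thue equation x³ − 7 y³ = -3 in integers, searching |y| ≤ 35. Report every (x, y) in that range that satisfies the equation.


The equation is x³ - 7y³ = -3. For fixed y, x³ = 7·y³ − 3, so a solution requires the RHS to be a perfect cube.
Strategy: iterate y from -35 to 35, compute RHS = 7·y³ − 3, and check whether it is a (positive or negative) perfect cube.
Check small values of y:
  y = 0: RHS = -3 is not a perfect cube.
  y = 1: RHS = 4 is not a perfect cube.
  y = -1: RHS = -10 is not a perfect cube.
  y = 2: RHS = 53 is not a perfect cube.
  y = -2: RHS = -59 is not a perfect cube.
  y = 3: RHS = 186 is not a perfect cube.
  y = -3: RHS = -192 is not a perfect cube.
Continuing the search up to |y| = 35 finds no solutions either.
No (x, y) in the scanned range satisfies the equation.

No integer solutions with |y| ≤ 35.


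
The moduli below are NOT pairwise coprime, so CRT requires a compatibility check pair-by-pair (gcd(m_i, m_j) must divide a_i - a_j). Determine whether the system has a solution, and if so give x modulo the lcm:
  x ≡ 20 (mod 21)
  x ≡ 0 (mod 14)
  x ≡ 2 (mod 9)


Moduli 21, 14, 9 are not pairwise coprime, so CRT works modulo lcm(m_i) when all pairwise compatibility conditions hold.
Pairwise compatibility: gcd(m_i, m_j) must divide a_i - a_j for every pair.
Merge one congruence at a time:
  Start: x ≡ 20 (mod 21).
  Combine with x ≡ 0 (mod 14): gcd(21, 14) = 7, and 0 - 20 = -20 is NOT divisible by 7.
    ⇒ system is inconsistent (no integer solution).

No solution (the system is inconsistent).


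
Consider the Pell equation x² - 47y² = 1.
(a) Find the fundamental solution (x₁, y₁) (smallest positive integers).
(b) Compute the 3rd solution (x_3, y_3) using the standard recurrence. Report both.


Step 1: Find the fundamental solution (x₁, y₁) of x² - 47y² = 1.
  Expand √47 as a continued fraction. a₀ = ⌊√47⌋ = 6; iterate m_{k+1} = d_k·a_k − m_k, d_{k+1} = (47 − m_{k+1}²)/d_k, a_{k+1} = ⌊(a₀ + m_{k+1})/d_{k+1}⌋ (starting m₀ = 0, d₀ = 1), with convergents p_k = a_k·p_{k-1} + p_{k-2}, q_k = a_k·q_{k-1} + q_{k-2} (p₋₁ = 1, q₋₁ = 0):
  k = 0: a₀ = 6; p₀/q₀ = 6/1; p₀² − 47·q₀² = 36 − 47 = -11.
  k = 1: m = 6, d = 11, a = ⌊(6 + 6)/11⌋ = 1; p/q = (1·6 + 1)/(1·1 + 0) = 7/1; p² − 47·q² = 49 − 47 = 2.
  k = 2: m = 5, d = 2, a = ⌊(6 + 5)/2⌋ = 5; p/q = (5·7 + 6)/(5·1 + 1) = 41/6; p² − 47·q² = 1681 − 1692 = -11.
  k = 3: m = 5, d = 11, a = ⌊(6 + 5)/11⌋ = 1; p/q = (1·41 + 7)/(1·6 + 1) = 48/7; p² − 47·q² = 2304 − 2303 = 1.
  The first convergent with p² − 47·q² = 1 gives the fundamental solution (x₁, y₁) = (48, 7).
Step 2: Apply the recurrence (x_{n+1}, y_{n+1}) = (x₁x_n + 47y₁y_n, x₁y_n + y₁x_n) repeatedly.
  From (x_1, y_1) = (48, 7): x_2 = 48·48 + 47·7·7 = 4607; y_2 = 48·7 + 7·48 = 672.
  From (x_2, y_2) = (4607, 672): x_3 = 48·4607 + 47·7·672 = 442224; y_3 = 48·672 + 7·4607 = 64505.
Step 3: Verify x_3² - 47·y_3² = 195562066176 - 195562066175 = 1 (should be 1). ✓

(x_1, y_1) = (48, 7); (x_3, y_3) = (442224, 64505).


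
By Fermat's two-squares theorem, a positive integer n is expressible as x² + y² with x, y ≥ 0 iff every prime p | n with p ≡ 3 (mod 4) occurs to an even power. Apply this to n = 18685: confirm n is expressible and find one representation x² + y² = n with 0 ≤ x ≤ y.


Step 1: Factor n = 18685 = 5 · 37 · 101.
Step 2: Check the mod-4 condition on each prime factor: 5 ≡ 1 (mod 4), exponent 1; 37 ≡ 1 (mod 4), exponent 1; 101 ≡ 1 (mod 4), exponent 1.
All primes ≡ 3 (mod 4) appear to even exponent (or don't appear), so by the two-squares theorem n IS expressible as a sum of two squares.
Step 3: Build a representation. Here n = 5 · 37 · 101 is a product of primes ≡ 1 (mod 4). Each prime p ≡ 1 (mod 4) is itself a sum of two squares; find a² by testing p − a² for a perfect square:
  5: 5 − 1² = 4 = 2² ⇒ 5 = 1² + 2².
  37: 37 − 1² = 36 = 6² ⇒ 37 = 1² + 6².
  101: 101 − 1² = 100 = 10² ⇒ 101 = 1² + 10².
  Combine using the Brahmagupta–Fibonacci identity (a² + b²)(c² + d²) = (ac − bd)² + (ad + bc)² = (ac + bd)² + (ad − bc)²:
  5 · 37 = 185: from (1² + 2²)(1² + 6²), take (1·1 − 2·6, 1·6 + 2·1) = (1 − 12, 6 + 2) = (-11, 8); dropping signs (only squares matter) gives (11, 8); check 11² + 8² = 121 + 64 = 185 ✓.
  185 · 101 = 18685: from (11² + 8²)(1² + 10²), take (11·1 − 8·10, 11·10 + 8·1) = (11 − 80, 110 + 8) = (-69, 118); dropping signs (only squares matter) gives (69, 118); check 69² + 118² = 4761 + 13924 = 18685 ✓.
Step 4: Order so x ≤ y and verify: 69² + 118² = 4761 + 13924 = 18685 = n. ✓

n = 18685 = 69² + 118² (one valid representation with x ≤ y).


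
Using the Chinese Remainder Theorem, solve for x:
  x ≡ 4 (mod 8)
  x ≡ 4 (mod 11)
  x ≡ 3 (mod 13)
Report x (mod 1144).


Moduli 8, 11, 13 are pairwise coprime; by CRT there is a unique solution modulo M = 8 · 11 · 13 = 1144.
Solve pairwise, accumulating the modulus:
  Start with x ≡ 4 (mod 8).
  Combine with x ≡ 4 (mod 11): since gcd(8, 11) = 1, we get a unique residue mod 88.
    Write x = 4 + 8·t and substitute into x ≡ 4 (mod 11): 8·t ≡ 4 − 4 = 0 (mod 11).
    The inverse of 8 mod 11 is 7 (since 8·7 = 56 = 5·11 + 1), so t ≡ 7·0 = 0 ≡ 0 (mod 11).
    Then x = 4 + 8·0 = 4, valid modulo lcm(8, 11) = 88: x ≡ 4 (mod 88).
  Combine with x ≡ 3 (mod 13): since gcd(88, 13) = 1, we get a unique residue mod 1144.
    Write x = 4 + 88·t and substitute into x ≡ 3 (mod 13): 88·t ≡ 3 − 4 = -1 (mod 13).
    Reduce coefficients mod 13: 10·t ≡ 12 (mod 13).
    The inverse of 10 mod 13 is 4 (since 10·4 = 40 = 3·13 + 1), so t ≡ 4·12 = 48 ≡ 9 (mod 13).
    Then x = 4 + 88·9 = 796, valid modulo lcm(88, 13) = 1144: x ≡ 796 (mod 1144).
Verify: 796 mod 8 = 4 ✓, 796 mod 11 = 4 ✓, 796 mod 13 = 3 ✓.

x ≡ 796 (mod 1144).


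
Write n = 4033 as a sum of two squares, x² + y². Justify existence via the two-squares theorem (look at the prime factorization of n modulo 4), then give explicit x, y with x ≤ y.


Step 1: Factor n = 4033 = 37 · 109.
Step 2: Check the mod-4 condition on each prime factor: 37 ≡ 1 (mod 4), exponent 1; 109 ≡ 1 (mod 4), exponent 1.
All primes ≡ 3 (mod 4) appear to even exponent (or don't appear), so by the two-squares theorem n IS expressible as a sum of two squares.
Step 3: Build a representation. Here n = 37 · 109 is a product of primes ≡ 1 (mod 4). Each prime p ≡ 1 (mod 4) is itself a sum of two squares; find a² by testing p − a² for a perfect square:
  37: 37 − 1² = 36 = 6² ⇒ 37 = 1² + 6².
  109: 109 − 1² = 108, 109 − 2² = 105, 109 − 3² = 100 = 10² ⇒ 109 = 3² + 10².
  Combine using the Brahmagupta–Fibonacci identity (a² + b²)(c² + d²) = (ac − bd)² + (ad + bc)² = (ac + bd)² + (ad − bc)²:
  37 · 109 = 4033: from (1² + 6²)(3² + 10²), take (1·3 − 6·10, 1·10 + 6·3) = (3 − 60, 10 + 18) = (-57, 28); dropping signs (only squares matter) gives (57, 28); check 57² + 28² = 3249 + 784 = 4033 ✓.
Step 4: Order so x ≤ y and verify: 28² + 57² = 784 + 3249 = 4033 = n. ✓

n = 4033 = 28² + 57² (one valid representation with x ≤ y).


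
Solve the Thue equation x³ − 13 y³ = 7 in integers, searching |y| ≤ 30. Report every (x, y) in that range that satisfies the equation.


The equation is x³ - 13y³ = 7. For fixed y, x³ = 13·y³ + 7, so a solution requires the RHS to be a perfect cube.
Strategy: iterate y from -30 to 30, compute RHS = 13·y³ + 7, and check whether it is a (positive or negative) perfect cube.
Check small values of y:
  y = 0: RHS = 7 is not a perfect cube.
  y = 1: RHS = 20 is not a perfect cube.
  y = -1: RHS = -6 is not a perfect cube.
  y = 2: RHS = 111 is not a perfect cube.
  y = -2: RHS = -97 is not a perfect cube.
  y = 3: RHS = 358 is not a perfect cube.
  y = -3: RHS = -344 is not a perfect cube.
Continuing the search up to |y| = 30 finds no solutions either.
No (x, y) in the scanned range satisfies the equation.

No integer solutions with |y| ≤ 30.


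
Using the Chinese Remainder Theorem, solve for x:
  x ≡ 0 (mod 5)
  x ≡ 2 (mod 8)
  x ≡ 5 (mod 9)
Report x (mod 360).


Moduli 5, 8, 9 are pairwise coprime; by CRT there is a unique solution modulo M = 5 · 8 · 9 = 360.
Solve pairwise, accumulating the modulus:
  Start with x ≡ 0 (mod 5).
  Combine with x ≡ 2 (mod 8): since gcd(5, 8) = 1, we get a unique residue mod 40.
    Write x = 0 + 5·t and substitute into x ≡ 2 (mod 8): 5·t ≡ 2 − 0 = 2 (mod 8).
    The inverse of 5 mod 8 is 5 (since 5·5 = 25 = 3·8 + 1), so t ≡ 5·2 = 10 ≡ 2 (mod 8).
    Then x = 0 + 5·2 = 10, valid modulo lcm(5, 8) = 40: x ≡ 10 (mod 40).
  Combine with x ≡ 5 (mod 9): since gcd(40, 9) = 1, we get a unique residue mod 360.
    Write x = 10 + 40·t and substitute into x ≡ 5 (mod 9): 40·t ≡ 5 − 10 = -5 (mod 9).
    Reduce coefficients mod 9: 4·t ≡ 4 (mod 9).
    The inverse of 4 mod 9 is 7 (since 4·7 = 28 = 3·9 + 1), so t ≡ 7·4 = 28 ≡ 1 (mod 9).
    Then x = 10 + 40·1 = 50, valid modulo lcm(40, 9) = 360: x ≡ 50 (mod 360).
Verify: 50 mod 5 = 0 ✓, 50 mod 8 = 2 ✓, 50 mod 9 = 5 ✓.

x ≡ 50 (mod 360).


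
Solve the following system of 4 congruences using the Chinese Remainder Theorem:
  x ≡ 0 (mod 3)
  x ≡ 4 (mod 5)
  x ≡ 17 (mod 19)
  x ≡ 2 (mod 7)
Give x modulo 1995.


Product of moduli M = 3 · 5 · 19 · 7 = 1995.
Merge one congruence at a time:
  Start: x ≡ 0 (mod 3).
  Combine with x ≡ 4 (mod 5); new modulus lcm = 15.
    Write x = 0 + 3·t and substitute into x ≡ 4 (mod 5): 3·t ≡ 4 − 0 = 4 (mod 5).
    The inverse of 3 mod 5 is 2 (since 3·2 = 6 = 1·5 + 1), so t ≡ 2·4 = 8 ≡ 3 (mod 5).
    Then x = 0 + 3·3 = 9, valid modulo lcm(3, 5) = 15: x ≡ 9 (mod 15).
  Combine with x ≡ 17 (mod 19); new modulus lcm = 285.
    Write x = 9 + 15·t and substitute into x ≡ 17 (mod 19): 15·t ≡ 17 − 9 = 8 (mod 19).
    The inverse of 15 mod 19 is 14 (since 15·14 = 210 = 11·19 + 1), so t ≡ 14·8 = 112 ≡ 17 (mod 19).
    Then x = 9 + 15·17 = 264, valid modulo lcm(15, 19) = 285: x ≡ 264 (mod 285).
  Combine with x ≡ 2 (mod 7); new modulus lcm = 1995.
    Write x = 264 + 285·t and substitute into x ≡ 2 (mod 7): 285·t ≡ 2 − 264 = -262 (mod 7).
    Reduce coefficients mod 7: 5·t ≡ 4 (mod 7).
    The inverse of 5 mod 7 is 3 (since 5·3 = 15 = 2·7 + 1), so t ≡ 3·4 = 12 ≡ 5 (mod 7).
    Then x = 264 + 285·5 = 1689, valid modulo lcm(285, 7) = 1995: x ≡ 1689 (mod 1995).
Verify against each original: 1689 mod 3 = 0, 1689 mod 5 = 4, 1689 mod 19 = 17, 1689 mod 7 = 2.

x ≡ 1689 (mod 1995).


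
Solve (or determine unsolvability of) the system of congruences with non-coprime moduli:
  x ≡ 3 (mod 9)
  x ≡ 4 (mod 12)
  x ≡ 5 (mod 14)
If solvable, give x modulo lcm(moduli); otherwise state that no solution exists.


Moduli 9, 12, 14 are not pairwise coprime, so CRT works modulo lcm(m_i) when all pairwise compatibility conditions hold.
Pairwise compatibility: gcd(m_i, m_j) must divide a_i - a_j for every pair.
Merge one congruence at a time:
  Start: x ≡ 3 (mod 9).
  Combine with x ≡ 4 (mod 12): gcd(9, 12) = 3, and 4 - 3 = 1 is NOT divisible by 3.
    ⇒ system is inconsistent (no integer solution).

No solution (the system is inconsistent).


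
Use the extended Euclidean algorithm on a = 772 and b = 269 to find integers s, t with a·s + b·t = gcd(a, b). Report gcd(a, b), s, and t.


Euclidean algorithm on (772, 269) — divide until remainder is 0:
  772 = 2 · 269 + 234
  269 = 1 · 234 + 35
  234 = 6 · 35 + 24
  35 = 1 · 24 + 11
  24 = 2 · 11 + 2
  11 = 5 · 2 + 1
  2 = 2 · 1 + 0
gcd(772, 269) = 1.
Track Bezout coefficients alongside the remainders: start with r₀ = 772 = a·1 + b·0 (s = 1, t = 0) and r₁ = 269 = a·0 + b·1 (s = 0, t = 1); each new remainder r_{k+1} = r_{k-1} − q_k·r_k inherits s_{k+1} = s_{k-1} − q_k·s_k, t_{k+1} = t_{k-1} − q_k·t_k, so r_k = a·s_k + b·t_k at every step:
  q = 2: r = 234, s = 1 − 2·0 = 1, t = 0 − 2·1 = -2  (check: 772·1 + 269·(-2) = 234)
  q = 1: r = 35, s = 0 − 1·1 = -1, t = 1 − 1·(-2) = 3  (check: 772·(-1) + 269·3 = 35)
  q = 6: r = 24, s = 1 − 6·(-1) = 7, t = -2 − 6·3 = -20  (check: 772·7 + 269·(-20) = 24)
  q = 1: r = 11, s = -1 − 1·7 = -8, t = 3 − 1·(-20) = 23  (check: 772·(-8) + 269·23 = 11)
  q = 2: r = 2, s = 7 − 2·(-8) = 23, t = -20 − 2·23 = -66  (check: 772·23 + 269·(-66) = 2)
  q = 5: r = 1, s = -8 − 5·23 = -123, t = 23 − 5·(-66) = 353  (check: 772·(-123) + 269·353 = 1)
The row with r = 1 (the gcd) gives the Bezout coefficients s = -123, t = 353.
Result: 772 · (-123) + 269 · (353) = 1.

gcd(772, 269) = 1; s = -123, t = 353 (check: 772·(-123) + 269·353 = 1).


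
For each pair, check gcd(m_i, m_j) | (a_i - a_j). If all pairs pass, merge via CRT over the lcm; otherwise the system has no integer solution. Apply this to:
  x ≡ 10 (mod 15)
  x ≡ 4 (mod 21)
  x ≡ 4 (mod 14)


Moduli 15, 21, 14 are not pairwise coprime, so CRT works modulo lcm(m_i) when all pairwise compatibility conditions hold.
Pairwise compatibility: gcd(m_i, m_j) must divide a_i - a_j for every pair.
Merge one congruence at a time:
  Start: x ≡ 10 (mod 15).
  Combine with x ≡ 4 (mod 21): gcd(15, 21) = 3; 4 - 10 = -6, which IS divisible by 3, so compatible.
    Write x = 10 + 15·t and substitute into x ≡ 4 (mod 21): 15·t ≡ 4 − 10 = -6 (mod 21).
    Divide the congruence (and modulus) by g = 3: 5·t ≡ -2 (mod 7).
    Reduce coefficients mod 7: 5·t ≡ 5 (mod 7).
    The inverse of 5 mod 7 is 3 (since 5·3 = 15 = 2·7 + 1), so t ≡ 3·5 = 15 ≡ 1 (mod 7).
    Then x = 10 + 15·1 = 25, valid modulo lcm(15, 21) = 105: x ≡ 25 (mod 105).
  Combine with x ≡ 4 (mod 14): gcd(105, 14) = 7; 4 - 25 = -21, which IS divisible by 7, so compatible.
    Write x = 25 + 105·t and substitute into x ≡ 4 (mod 14): 105·t ≡ 4 − 25 = -21 (mod 14).
    Divide the congruence (and modulus) by g = 7: 15·t ≡ -3 (mod 2).
    Reduce coefficients mod 2: 1·t ≡ 1 (mod 2).
    So t ≡ 1 (mod 2).
    Then x = 25 + 105·1 = 130, valid modulo lcm(105, 14) = 210: x ≡ 130 (mod 210).
Verify: 130 mod 15 = 10, 130 mod 21 = 4, 130 mod 14 = 4.

x ≡ 130 (mod 210).


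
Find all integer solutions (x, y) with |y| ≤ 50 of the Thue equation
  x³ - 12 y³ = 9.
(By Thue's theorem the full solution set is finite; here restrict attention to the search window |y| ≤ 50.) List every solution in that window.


The equation is x³ - 12y³ = 9. For fixed y, x³ = 12·y³ + 9, so a solution requires the RHS to be a perfect cube.
Strategy: iterate y from -50 to 50, compute RHS = 12·y³ + 9, and check whether it is a (positive or negative) perfect cube.
Check small values of y:
  y = 0: RHS = 9 is not a perfect cube.
  y = 1: RHS = 21 is not a perfect cube.
  y = -1: RHS = -3 is not a perfect cube.
  y = 2: RHS = 105 is not a perfect cube.
  y = -2: RHS = -87 is not a perfect cube.
  y = 3: RHS = 333 is not a perfect cube.
  y = -3: RHS = -315 is not a perfect cube.
Continuing the search up to |y| = 50 finds no solutions either.
No (x, y) in the scanned range satisfies the equation.

No integer solutions with |y| ≤ 50.


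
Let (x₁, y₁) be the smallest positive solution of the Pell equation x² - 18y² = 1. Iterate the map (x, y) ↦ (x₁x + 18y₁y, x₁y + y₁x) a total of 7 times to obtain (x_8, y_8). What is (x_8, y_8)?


Step 1: Find the fundamental solution (x₁, y₁) of x² - 18y² = 1.
  Expand √18 as a continued fraction. a₀ = ⌊√18⌋ = 4; iterate m_{k+1} = d_k·a_k − m_k, d_{k+1} = (18 − m_{k+1}²)/d_k, a_{k+1} = ⌊(a₀ + m_{k+1})/d_{k+1}⌋ (starting m₀ = 0, d₀ = 1), with convergents p_k = a_k·p_{k-1} + p_{k-2}, q_k = a_k·q_{k-1} + q_{k-2} (p₋₁ = 1, q₋₁ = 0):
  k = 0: a₀ = 4; p₀/q₀ = 4/1; p₀² − 18·q₀² = 16 − 18 = -2.
  k = 1: m = 4, d = 2, a = ⌊(4 + 4)/2⌋ = 4; p/q = (4·4 + 1)/(4·1 + 0) = 17/4; p² − 18·q² = 289 − 288 = 1.
  The first convergent with p² − 18·q² = 1 gives the fundamental solution (x₁, y₁) = (17, 4).
Step 2: Apply the recurrence (x_{n+1}, y_{n+1}) = (x₁x_n + 18y₁y_n, x₁y_n + y₁x_n) repeatedly.
  From (x_1, y_1) = (17, 4): x_2 = 17·17 + 18·4·4 = 577; y_2 = 17·4 + 4·17 = 136.
  From (x_2, y_2) = (577, 136): x_3 = 17·577 + 18·4·136 = 19601; y_3 = 17·136 + 4·577 = 4620.
  From (x_3, y_3) = (19601, 4620): x_4 = 17·19601 + 18·4·4620 = 665857; y_4 = 17·4620 + 4·19601 = 156944.
  From (x_4, y_4) = (665857, 156944): x_5 = 17·665857 + 18·4·156944 = 22619537; y_5 = 17·156944 + 4·665857 = 5331476.
  From (x_5, y_5) = (22619537, 5331476): x_6 = 17·22619537 + 18·4·5331476 = 768398401; y_6 = 17·5331476 + 4·22619537 = 181113240.
  From (x_6, y_6) = (768398401, 181113240): x_7 = 17·768398401 + 18·4·181113240 = 26102926097; y_7 = 17·181113240 + 4·768398401 = 6152518684.
  From (x_7, y_7) = (26102926097, 6152518684): x_8 = 17·26102926097 + 18·4·6152518684 = 886731088897; y_8 = 17·6152518684 + 4·26102926097 = 209004522016.
Step 3: Verify x_8² - 18·y_8² = 786292024016459316676609 - 786292024016459316676608 = 1 (should be 1). ✓

(x_1, y_1) = (17, 4); (x_8, y_8) = (886731088897, 209004522016).


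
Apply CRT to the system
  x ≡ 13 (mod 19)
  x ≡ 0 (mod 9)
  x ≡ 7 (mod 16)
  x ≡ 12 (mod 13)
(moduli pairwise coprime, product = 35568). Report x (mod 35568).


Product of moduli M = 19 · 9 · 16 · 13 = 35568.
Merge one congruence at a time:
  Start: x ≡ 13 (mod 19).
  Combine with x ≡ 0 (mod 9); new modulus lcm = 171.
    Write x = 13 + 19·t and substitute into x ≡ 0 (mod 9): 19·t ≡ 0 − 13 = -13 (mod 9).
    Reduce coefficients mod 9: 1·t ≡ 5 (mod 9).
    So t ≡ 5 (mod 9).
    Then x = 13 + 19·5 = 108, valid modulo lcm(19, 9) = 171: x ≡ 108 (mod 171).
  Combine with x ≡ 7 (mod 16); new modulus lcm = 2736.
    Write x = 108 + 171·t and substitute into x ≡ 7 (mod 16): 171·t ≡ 7 − 108 = -101 (mod 16).
    Reduce coefficients mod 16: 11·t ≡ 11 (mod 16).
    The inverse of 11 mod 16 is 3 (since 11·3 = 33 = 2·16 + 1), so t ≡ 3·11 = 33 ≡ 1 (mod 16).
    Then x = 108 + 171·1 = 279, valid modulo lcm(171, 16) = 2736: x ≡ 279 (mod 2736).
  Combine with x ≡ 12 (mod 13); new modulus lcm = 35568.
    Write x = 279 + 2736·t and substitute into x ≡ 12 (mod 13): 2736·t ≡ 12 − 279 = -267 (mod 13).
    Reduce coefficients mod 13: 6·t ≡ 6 (mod 13).
    The inverse of 6 mod 13 is 11 (since 6·11 = 66 = 5·13 + 1), so t ≡ 11·6 = 66 ≡ 1 (mod 13).
    Then x = 279 + 2736·1 = 3015, valid modulo lcm(2736, 13) = 35568: x ≡ 3015 (mod 35568).
Verify against each original: 3015 mod 19 = 13, 3015 mod 9 = 0, 3015 mod 16 = 7, 3015 mod 13 = 12.

x ≡ 3015 (mod 35568).


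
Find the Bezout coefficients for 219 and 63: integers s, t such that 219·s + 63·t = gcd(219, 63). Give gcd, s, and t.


Euclidean algorithm on (219, 63) — divide until remainder is 0:
  219 = 3 · 63 + 30
  63 = 2 · 30 + 3
  30 = 10 · 3 + 0
gcd(219, 63) = 3.
Track Bezout coefficients alongside the remainders: start with r₀ = 219 = a·1 + b·0 (s = 1, t = 0) and r₁ = 63 = a·0 + b·1 (s = 0, t = 1); each new remainder r_{k+1} = r_{k-1} − q_k·r_k inherits s_{k+1} = s_{k-1} − q_k·s_k, t_{k+1} = t_{k-1} − q_k·t_k, so r_k = a·s_k + b·t_k at every step:
  q = 3: r = 30, s = 1 − 3·0 = 1, t = 0 − 3·1 = -3  (check: 219·1 + 63·(-3) = 30)
  q = 2: r = 3, s = 0 − 2·1 = -2, t = 1 − 2·(-3) = 7  (check: 219·(-2) + 63·7 = 3)
The row with r = 3 (the gcd) gives the Bezout coefficients s = -2, t = 7.
Result: 219 · (-2) + 63 · (7) = 3.

gcd(219, 63) = 3; s = -2, t = 7 (check: 219·(-2) + 63·7 = 3).


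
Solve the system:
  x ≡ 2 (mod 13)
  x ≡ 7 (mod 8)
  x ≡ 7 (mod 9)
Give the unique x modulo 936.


Moduli 13, 8, 9 are pairwise coprime; by CRT there is a unique solution modulo M = 13 · 8 · 9 = 936.
Solve pairwise, accumulating the modulus:
  Start with x ≡ 2 (mod 13).
  Combine with x ≡ 7 (mod 8): since gcd(13, 8) = 1, we get a unique residue mod 104.
    Write x = 2 + 13·t and substitute into x ≡ 7 (mod 8): 13·t ≡ 7 − 2 = 5 (mod 8).
    Reduce coefficients mod 8: 5·t ≡ 5 (mod 8).
    The inverse of 5 mod 8 is 5 (since 5·5 = 25 = 3·8 + 1), so t ≡ 5·5 = 25 ≡ 1 (mod 8).
    Then x = 2 + 13·1 = 15, valid modulo lcm(13, 8) = 104: x ≡ 15 (mod 104).
  Combine with x ≡ 7 (mod 9): since gcd(104, 9) = 1, we get a unique residue mod 936.
    Write x = 15 + 104·t and substitute into x ≡ 7 (mod 9): 104·t ≡ 7 − 15 = -8 (mod 9).
    Reduce coefficients mod 9: 5·t ≡ 1 (mod 9).
    The inverse of 5 mod 9 is 2 (since 5·2 = 10 = 1·9 + 1), so t ≡ 2·1 = 2 ≡ 2 (mod 9).
    Then x = 15 + 104·2 = 223, valid modulo lcm(104, 9) = 936: x ≡ 223 (mod 936).
Verify: 223 mod 13 = 2 ✓, 223 mod 8 = 7 ✓, 223 mod 9 = 7 ✓.

x ≡ 223 (mod 936).
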